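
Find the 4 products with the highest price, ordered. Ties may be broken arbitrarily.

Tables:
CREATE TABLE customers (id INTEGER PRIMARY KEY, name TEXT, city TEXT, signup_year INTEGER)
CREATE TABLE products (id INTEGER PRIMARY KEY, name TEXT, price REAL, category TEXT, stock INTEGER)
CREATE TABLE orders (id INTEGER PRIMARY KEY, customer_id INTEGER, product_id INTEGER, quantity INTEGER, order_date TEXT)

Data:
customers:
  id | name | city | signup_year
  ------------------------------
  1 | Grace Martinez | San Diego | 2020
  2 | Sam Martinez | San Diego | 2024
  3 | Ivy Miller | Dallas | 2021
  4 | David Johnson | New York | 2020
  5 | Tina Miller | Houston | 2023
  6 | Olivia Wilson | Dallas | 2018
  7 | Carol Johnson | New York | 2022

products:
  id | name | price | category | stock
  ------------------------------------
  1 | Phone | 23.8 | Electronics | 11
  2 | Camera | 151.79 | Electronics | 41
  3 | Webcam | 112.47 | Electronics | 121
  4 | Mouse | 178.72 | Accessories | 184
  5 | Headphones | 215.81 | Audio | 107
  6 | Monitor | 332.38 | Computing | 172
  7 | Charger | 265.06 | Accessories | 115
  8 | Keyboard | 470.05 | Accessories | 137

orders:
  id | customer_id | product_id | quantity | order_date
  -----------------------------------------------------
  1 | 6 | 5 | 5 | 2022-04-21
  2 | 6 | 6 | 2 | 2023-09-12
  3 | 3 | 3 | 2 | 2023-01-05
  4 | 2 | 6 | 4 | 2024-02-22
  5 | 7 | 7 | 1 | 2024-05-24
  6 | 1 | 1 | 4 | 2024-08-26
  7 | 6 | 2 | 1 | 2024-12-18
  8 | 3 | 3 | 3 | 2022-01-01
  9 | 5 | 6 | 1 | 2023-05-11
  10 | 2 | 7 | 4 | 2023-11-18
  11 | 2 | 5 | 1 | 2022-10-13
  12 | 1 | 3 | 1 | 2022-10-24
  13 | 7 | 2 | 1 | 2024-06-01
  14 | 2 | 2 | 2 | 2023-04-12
SELECT name, price FROM products ORDER BY price DESC LIMIT 4

Execution result:
name | price
Keyboard | 470.05
Monitor | 332.38
Charger | 265.06
Headphones | 215.81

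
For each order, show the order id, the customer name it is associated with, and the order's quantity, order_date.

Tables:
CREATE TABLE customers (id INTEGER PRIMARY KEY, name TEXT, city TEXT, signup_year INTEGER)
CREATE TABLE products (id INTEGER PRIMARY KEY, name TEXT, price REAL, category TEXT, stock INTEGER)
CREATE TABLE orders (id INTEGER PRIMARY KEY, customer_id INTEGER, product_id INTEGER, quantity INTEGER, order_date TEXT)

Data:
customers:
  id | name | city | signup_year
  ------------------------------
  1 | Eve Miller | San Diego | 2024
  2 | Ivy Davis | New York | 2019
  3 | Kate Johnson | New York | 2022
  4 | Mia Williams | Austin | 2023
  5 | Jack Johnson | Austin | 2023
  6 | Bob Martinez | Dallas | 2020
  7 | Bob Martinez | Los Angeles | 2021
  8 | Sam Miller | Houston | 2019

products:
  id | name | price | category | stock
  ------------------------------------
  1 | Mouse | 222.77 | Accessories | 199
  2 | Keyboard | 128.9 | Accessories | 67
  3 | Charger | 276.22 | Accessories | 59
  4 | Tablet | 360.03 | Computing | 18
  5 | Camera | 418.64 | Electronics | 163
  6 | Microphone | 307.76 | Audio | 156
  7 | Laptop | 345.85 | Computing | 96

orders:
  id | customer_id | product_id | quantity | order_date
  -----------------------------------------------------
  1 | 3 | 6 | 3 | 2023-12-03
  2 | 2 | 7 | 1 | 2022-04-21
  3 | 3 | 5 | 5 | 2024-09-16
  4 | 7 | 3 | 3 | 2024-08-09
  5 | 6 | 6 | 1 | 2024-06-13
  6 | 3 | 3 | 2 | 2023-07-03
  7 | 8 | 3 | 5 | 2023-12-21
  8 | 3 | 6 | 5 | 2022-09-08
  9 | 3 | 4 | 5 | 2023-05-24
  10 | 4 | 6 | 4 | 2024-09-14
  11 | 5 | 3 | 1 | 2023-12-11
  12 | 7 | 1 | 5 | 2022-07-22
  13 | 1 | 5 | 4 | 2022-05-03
SELECT c.id, p.name AS customer, c.quantity, c.order_date FROM orders c JOIN customers p ON c.customer_id = p.id

Execution result:
id | customer | quantity | order_date
1 | Kate Johnson | 3 | 2023-12-03
2 | Ivy Davis | 1 | 2022-04-21
3 | Kate Johnson | 5 | 2024-09-16
4 | Bob Martinez | 3 | 2024-08-09
5 | Bob Martinez | 1 | 2024-06-13
6 | Kate Johnson | 2 | 2023-07-03
7 | Sam Miller | 5 | 2023-12-21
8 | Kate Johnson | 5 | 2022-09-08
9 | Kate Johnson | 5 | 2023-05-24
10 | Mia Williams | 4 | 2024-09-14
11 | Jack Johnson | 1 | 2023-12-11
12 | Bob Martinez | 5 | 2022-07-22
13 | Eve Miller | 4 | 2022-05-03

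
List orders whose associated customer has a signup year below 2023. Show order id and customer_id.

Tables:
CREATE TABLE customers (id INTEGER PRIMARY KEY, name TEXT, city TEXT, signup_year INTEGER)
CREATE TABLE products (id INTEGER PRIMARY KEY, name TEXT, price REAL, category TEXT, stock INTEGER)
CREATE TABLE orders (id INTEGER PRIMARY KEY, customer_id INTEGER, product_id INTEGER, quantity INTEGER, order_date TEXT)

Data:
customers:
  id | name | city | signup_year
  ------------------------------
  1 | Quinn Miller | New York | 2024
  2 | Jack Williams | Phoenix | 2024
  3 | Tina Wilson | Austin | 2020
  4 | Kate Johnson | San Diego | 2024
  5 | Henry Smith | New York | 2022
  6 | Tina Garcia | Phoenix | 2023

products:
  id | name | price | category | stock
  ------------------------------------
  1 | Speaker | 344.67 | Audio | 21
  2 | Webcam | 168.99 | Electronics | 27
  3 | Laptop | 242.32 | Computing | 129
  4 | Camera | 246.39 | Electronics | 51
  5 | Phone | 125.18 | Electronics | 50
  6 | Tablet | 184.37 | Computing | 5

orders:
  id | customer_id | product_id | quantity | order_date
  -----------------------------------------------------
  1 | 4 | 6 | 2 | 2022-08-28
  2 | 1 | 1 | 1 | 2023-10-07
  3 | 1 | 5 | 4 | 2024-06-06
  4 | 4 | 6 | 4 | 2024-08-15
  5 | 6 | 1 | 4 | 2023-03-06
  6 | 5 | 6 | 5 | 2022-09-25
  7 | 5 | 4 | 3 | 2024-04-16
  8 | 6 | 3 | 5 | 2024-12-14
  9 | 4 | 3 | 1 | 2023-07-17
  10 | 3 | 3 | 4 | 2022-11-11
SELECT id, customer_id FROM orders WHERE customer_id IN (SELECT id FROM customers WHERE signup_year < 2023)

Execution result:
id | customer_id
6 | 5
7 | 5
10 | 3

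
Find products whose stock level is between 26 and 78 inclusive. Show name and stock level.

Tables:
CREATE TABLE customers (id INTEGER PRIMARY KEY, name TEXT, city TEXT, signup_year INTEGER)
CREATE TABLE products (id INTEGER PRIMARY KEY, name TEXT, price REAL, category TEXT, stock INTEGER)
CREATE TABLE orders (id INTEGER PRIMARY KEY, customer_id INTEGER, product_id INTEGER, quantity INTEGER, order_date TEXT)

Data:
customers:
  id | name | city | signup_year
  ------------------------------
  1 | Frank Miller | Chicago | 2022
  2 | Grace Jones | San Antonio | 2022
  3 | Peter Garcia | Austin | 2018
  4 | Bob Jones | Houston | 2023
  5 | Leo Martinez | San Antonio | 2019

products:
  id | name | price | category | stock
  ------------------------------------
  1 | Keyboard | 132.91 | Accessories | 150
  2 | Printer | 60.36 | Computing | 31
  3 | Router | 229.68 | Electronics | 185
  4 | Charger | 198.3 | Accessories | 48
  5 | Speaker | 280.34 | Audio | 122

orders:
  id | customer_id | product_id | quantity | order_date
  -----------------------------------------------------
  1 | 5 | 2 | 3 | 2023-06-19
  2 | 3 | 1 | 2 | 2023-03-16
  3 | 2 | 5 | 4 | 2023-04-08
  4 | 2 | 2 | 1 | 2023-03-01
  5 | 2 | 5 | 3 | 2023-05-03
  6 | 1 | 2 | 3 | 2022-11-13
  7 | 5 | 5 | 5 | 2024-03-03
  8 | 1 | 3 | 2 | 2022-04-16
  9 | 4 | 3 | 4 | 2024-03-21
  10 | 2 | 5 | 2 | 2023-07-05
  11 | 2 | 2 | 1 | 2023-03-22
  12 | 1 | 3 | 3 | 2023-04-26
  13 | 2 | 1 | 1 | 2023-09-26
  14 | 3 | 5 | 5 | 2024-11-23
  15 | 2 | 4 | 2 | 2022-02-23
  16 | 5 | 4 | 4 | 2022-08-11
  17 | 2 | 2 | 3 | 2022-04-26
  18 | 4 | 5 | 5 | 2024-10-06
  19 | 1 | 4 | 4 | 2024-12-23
SELECT name, stock FROM products WHERE stock BETWEEN 26 AND 78

Execution result:
name | stock
Printer | 31
Charger | 48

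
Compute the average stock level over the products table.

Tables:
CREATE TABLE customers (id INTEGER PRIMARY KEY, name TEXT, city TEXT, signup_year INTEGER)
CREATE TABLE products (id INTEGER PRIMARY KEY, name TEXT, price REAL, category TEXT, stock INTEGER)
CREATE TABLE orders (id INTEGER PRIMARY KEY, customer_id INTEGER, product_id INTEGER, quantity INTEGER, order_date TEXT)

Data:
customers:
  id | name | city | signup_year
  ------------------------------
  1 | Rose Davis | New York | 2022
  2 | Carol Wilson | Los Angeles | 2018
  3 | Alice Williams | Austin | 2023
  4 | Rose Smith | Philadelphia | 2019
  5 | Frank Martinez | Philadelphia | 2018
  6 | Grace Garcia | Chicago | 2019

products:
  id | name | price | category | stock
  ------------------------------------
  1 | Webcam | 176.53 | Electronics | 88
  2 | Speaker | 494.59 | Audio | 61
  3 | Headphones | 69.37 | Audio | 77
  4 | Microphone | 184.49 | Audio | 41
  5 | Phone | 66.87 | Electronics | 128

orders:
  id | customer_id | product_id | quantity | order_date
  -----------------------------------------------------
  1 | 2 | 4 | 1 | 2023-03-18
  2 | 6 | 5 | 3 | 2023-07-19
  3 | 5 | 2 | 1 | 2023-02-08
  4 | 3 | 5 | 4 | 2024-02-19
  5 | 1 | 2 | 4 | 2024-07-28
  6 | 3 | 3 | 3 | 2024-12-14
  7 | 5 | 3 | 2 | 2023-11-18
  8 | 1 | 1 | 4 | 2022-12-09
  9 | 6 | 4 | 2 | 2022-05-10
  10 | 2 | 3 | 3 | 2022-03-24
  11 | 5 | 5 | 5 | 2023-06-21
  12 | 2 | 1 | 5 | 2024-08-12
SELECT AVG(stock) FROM products

Execution result:
79.00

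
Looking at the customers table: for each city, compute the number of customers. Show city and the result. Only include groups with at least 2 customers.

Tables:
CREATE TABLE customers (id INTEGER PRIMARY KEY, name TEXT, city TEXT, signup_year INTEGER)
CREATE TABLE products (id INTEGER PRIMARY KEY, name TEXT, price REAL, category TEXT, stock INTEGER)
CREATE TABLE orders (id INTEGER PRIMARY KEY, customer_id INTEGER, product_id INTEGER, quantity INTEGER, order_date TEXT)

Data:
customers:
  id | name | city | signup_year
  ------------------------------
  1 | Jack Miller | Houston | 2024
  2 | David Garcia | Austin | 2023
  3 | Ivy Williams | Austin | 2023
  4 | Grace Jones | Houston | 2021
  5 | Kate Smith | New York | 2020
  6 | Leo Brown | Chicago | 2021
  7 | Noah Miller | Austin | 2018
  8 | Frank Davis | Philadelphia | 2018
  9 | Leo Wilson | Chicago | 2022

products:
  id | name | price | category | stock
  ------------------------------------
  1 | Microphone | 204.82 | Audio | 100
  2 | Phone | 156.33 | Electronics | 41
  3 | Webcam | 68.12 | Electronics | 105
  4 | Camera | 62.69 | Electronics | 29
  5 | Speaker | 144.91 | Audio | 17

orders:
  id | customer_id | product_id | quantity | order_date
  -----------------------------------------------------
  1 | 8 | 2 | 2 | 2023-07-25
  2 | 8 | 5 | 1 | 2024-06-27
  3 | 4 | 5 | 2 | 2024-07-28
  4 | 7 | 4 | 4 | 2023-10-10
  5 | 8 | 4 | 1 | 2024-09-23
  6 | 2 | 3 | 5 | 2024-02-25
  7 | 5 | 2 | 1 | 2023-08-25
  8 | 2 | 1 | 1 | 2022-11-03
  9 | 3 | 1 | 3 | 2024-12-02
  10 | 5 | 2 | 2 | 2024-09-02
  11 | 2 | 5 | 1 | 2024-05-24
SELECT city, COUNT(*) AS n FROM customers GROUP BY city HAVING COUNT(*) >= 2

Execution result:
city | n
Austin | 3
Chicago | 2
Houston | 2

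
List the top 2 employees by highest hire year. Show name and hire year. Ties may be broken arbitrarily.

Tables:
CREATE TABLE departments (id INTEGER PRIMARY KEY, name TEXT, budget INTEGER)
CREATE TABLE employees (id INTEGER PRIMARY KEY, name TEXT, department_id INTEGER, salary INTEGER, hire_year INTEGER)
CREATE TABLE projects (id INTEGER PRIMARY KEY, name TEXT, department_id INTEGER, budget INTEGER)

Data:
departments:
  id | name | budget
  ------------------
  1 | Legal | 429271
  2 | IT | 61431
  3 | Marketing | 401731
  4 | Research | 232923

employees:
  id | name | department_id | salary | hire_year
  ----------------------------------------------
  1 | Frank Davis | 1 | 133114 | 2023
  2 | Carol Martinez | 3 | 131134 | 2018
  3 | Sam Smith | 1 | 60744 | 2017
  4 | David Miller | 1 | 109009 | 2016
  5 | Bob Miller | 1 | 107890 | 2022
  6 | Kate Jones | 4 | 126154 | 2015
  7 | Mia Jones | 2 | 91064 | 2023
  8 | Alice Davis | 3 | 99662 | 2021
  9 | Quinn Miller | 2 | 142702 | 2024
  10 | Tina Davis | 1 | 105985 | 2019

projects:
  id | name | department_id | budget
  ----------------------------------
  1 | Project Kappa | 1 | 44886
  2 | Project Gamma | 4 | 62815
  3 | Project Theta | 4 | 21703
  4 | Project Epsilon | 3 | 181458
SELECT name, hire_year FROM employees ORDER BY hire_year DESC LIMIT 2

Execution result:
name | hire_year
Quinn Miller | 2024
Frank Davis | 2023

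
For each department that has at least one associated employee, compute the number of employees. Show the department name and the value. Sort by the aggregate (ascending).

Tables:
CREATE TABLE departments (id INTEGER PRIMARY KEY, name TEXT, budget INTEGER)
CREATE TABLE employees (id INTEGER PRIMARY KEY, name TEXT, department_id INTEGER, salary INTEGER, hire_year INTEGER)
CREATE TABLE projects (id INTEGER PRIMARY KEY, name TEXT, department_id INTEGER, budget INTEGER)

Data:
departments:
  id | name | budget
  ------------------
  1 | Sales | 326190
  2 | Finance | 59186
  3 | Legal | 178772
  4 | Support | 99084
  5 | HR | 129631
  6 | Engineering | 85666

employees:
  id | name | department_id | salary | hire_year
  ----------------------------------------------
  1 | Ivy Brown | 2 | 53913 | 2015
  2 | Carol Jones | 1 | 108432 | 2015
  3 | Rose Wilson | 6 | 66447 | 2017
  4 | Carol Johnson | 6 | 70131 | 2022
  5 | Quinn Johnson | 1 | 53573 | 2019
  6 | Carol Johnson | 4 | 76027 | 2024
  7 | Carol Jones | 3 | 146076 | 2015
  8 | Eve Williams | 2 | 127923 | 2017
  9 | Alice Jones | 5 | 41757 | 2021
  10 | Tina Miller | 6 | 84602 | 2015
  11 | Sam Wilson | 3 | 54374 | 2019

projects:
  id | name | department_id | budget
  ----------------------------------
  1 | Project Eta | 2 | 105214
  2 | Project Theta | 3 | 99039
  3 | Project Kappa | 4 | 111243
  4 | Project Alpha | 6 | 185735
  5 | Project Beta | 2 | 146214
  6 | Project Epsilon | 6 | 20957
SELECT p.name, COUNT(*) AS n FROM employees c JOIN departments p ON c.department_id = p.id GROUP BY p.id, p.name ORDER BY n ASC

Execution result:
name | n
Support | 1
HR | 1
Sales | 2
Finance | 2
Legal | 2
Engineering | 3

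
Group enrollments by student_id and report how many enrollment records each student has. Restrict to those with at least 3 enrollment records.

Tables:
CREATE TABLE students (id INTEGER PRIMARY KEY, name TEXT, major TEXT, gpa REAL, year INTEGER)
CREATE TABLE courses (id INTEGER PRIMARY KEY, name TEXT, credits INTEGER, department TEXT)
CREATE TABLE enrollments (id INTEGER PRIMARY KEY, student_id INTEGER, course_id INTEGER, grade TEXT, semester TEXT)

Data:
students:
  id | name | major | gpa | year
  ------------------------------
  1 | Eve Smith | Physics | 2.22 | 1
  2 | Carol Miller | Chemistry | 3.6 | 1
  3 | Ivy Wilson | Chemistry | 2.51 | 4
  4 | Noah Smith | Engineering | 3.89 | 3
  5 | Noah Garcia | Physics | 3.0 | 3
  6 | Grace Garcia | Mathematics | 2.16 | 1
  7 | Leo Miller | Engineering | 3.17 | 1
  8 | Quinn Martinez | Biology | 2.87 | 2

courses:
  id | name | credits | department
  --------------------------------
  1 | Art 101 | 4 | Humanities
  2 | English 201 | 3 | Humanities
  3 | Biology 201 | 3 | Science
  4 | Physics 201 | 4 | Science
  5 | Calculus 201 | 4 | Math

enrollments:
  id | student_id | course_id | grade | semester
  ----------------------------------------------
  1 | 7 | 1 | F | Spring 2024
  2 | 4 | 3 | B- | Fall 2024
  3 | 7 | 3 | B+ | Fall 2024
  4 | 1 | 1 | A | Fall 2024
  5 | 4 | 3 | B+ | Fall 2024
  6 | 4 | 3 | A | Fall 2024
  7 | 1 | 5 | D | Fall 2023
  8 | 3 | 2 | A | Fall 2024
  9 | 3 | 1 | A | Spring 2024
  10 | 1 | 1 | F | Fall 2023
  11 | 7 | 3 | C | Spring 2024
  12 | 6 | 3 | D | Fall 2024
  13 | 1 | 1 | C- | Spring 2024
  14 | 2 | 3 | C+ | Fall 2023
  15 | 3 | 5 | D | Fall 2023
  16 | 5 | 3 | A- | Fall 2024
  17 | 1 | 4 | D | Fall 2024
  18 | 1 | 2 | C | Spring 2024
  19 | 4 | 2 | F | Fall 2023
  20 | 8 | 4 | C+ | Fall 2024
SELECT student_id, COUNT(*) AS enrollment_count FROM enrollments GROUP BY student_id HAVING COUNT(*) >= 3

Execution result:
student_id | enrollment_count
1 | 6
3 | 3
4 | 4
7 | 3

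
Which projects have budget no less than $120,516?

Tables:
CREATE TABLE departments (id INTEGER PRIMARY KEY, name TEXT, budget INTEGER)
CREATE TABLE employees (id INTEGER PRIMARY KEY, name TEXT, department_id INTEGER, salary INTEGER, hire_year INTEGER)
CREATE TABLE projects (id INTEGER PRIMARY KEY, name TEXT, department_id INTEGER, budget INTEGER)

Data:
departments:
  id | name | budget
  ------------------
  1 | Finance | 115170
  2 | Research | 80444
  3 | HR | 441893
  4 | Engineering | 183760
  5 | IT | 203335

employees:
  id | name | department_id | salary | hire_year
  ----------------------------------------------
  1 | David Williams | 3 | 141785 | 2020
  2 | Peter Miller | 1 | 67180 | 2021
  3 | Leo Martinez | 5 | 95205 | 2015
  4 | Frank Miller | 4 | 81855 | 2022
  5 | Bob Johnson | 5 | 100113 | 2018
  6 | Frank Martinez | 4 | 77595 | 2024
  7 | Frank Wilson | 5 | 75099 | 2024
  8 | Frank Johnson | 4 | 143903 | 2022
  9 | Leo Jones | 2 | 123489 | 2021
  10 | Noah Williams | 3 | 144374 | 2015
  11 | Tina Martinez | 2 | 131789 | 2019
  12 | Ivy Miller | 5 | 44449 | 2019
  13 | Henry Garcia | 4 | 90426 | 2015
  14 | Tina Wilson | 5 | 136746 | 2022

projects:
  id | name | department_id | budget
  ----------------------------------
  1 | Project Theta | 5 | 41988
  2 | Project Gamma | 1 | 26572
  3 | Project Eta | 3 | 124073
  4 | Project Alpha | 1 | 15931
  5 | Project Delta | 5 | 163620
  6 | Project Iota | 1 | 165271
SELECT name, budget FROM projects WHERE budget >= 120516

Execution result:
name | budget
Project Eta | 124073
Project Delta | 163620
Project Iota | 165271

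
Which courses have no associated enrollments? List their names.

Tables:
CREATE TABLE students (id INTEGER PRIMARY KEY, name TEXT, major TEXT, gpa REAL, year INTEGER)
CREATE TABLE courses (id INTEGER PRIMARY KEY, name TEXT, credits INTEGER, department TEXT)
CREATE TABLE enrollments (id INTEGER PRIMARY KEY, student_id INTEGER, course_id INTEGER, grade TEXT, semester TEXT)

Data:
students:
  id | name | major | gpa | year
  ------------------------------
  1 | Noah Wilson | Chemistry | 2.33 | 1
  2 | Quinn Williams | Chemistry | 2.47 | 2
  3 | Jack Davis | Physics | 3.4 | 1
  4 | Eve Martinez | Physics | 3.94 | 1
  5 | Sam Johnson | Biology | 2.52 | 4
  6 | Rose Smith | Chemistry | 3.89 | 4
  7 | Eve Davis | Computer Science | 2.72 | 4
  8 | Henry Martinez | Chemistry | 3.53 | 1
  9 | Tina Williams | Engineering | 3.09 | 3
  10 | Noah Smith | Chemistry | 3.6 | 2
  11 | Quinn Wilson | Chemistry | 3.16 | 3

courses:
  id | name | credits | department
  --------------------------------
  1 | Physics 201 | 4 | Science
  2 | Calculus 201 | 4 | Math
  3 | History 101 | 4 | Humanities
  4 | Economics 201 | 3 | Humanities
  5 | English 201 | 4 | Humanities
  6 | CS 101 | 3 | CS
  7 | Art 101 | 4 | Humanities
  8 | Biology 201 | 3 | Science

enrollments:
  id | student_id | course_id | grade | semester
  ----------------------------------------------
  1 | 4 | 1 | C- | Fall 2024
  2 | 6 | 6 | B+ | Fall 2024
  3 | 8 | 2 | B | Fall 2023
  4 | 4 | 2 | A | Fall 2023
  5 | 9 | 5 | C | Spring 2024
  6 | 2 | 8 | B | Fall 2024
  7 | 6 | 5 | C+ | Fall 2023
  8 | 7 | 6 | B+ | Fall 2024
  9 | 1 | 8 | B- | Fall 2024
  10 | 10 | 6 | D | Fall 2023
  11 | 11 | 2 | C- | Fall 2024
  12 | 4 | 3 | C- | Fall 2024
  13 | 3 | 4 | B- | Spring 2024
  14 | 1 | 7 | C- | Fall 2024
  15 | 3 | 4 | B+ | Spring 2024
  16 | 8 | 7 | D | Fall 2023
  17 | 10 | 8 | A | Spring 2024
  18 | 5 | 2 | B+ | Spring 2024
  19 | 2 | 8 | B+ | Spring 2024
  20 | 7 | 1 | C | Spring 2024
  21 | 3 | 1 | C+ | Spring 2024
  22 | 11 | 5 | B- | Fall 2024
SELECT p.name FROM courses p LEFT JOIN enrollments c ON c.course_id = p.id WHERE c.id IS NULL

Execution result:
(no rows)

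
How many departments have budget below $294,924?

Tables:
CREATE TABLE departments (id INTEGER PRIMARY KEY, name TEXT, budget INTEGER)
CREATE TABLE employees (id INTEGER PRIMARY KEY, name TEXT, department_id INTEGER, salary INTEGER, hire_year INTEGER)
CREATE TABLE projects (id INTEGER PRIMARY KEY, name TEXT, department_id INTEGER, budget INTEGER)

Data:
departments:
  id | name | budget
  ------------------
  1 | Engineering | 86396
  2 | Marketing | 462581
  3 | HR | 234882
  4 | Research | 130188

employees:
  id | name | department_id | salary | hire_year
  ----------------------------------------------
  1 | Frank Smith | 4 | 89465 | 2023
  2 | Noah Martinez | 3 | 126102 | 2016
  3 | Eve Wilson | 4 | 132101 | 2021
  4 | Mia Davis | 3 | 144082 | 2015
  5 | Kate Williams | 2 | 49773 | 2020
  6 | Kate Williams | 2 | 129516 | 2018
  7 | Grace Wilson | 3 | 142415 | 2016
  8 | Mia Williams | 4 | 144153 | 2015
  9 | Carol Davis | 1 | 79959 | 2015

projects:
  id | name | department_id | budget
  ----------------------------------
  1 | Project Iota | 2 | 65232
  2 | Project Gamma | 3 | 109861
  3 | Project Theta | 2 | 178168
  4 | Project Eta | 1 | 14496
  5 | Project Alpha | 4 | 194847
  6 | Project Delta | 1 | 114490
SELECT COUNT(*) FROM departments WHERE budget < 294924

Execution result:
3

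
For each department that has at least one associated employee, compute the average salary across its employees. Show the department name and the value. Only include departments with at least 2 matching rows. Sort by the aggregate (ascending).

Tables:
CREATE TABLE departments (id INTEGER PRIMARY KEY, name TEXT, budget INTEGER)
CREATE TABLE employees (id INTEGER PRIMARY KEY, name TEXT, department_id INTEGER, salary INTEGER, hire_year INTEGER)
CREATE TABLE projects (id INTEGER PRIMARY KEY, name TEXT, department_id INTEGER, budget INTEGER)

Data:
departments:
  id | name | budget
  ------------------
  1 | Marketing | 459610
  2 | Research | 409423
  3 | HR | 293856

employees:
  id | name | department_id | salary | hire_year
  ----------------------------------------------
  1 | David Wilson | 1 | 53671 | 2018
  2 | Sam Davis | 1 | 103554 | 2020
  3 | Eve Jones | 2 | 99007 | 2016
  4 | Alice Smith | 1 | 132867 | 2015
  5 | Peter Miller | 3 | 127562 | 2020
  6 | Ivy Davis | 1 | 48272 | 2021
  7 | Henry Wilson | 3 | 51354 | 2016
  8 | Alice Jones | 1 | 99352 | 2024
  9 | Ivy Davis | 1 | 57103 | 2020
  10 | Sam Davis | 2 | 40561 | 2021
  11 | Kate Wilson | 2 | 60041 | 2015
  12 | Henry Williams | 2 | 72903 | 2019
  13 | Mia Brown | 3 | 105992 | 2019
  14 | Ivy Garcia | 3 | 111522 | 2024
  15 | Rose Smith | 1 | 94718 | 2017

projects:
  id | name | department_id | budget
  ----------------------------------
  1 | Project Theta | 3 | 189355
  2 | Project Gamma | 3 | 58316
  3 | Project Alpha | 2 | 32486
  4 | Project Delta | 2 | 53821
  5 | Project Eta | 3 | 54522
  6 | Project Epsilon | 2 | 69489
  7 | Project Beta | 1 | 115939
SELECT p.name, AVG(c.salary) AS avg_salary FROM employees c JOIN departments p ON c.department_id = p.id GROUP BY p.id, p.name HAVING COUNT(*) >= 2 ORDER BY avg_salary ASC

Execution result:
name | avg_salary
Research | 68128.00
Marketing | 84219.57
HR | 99107.50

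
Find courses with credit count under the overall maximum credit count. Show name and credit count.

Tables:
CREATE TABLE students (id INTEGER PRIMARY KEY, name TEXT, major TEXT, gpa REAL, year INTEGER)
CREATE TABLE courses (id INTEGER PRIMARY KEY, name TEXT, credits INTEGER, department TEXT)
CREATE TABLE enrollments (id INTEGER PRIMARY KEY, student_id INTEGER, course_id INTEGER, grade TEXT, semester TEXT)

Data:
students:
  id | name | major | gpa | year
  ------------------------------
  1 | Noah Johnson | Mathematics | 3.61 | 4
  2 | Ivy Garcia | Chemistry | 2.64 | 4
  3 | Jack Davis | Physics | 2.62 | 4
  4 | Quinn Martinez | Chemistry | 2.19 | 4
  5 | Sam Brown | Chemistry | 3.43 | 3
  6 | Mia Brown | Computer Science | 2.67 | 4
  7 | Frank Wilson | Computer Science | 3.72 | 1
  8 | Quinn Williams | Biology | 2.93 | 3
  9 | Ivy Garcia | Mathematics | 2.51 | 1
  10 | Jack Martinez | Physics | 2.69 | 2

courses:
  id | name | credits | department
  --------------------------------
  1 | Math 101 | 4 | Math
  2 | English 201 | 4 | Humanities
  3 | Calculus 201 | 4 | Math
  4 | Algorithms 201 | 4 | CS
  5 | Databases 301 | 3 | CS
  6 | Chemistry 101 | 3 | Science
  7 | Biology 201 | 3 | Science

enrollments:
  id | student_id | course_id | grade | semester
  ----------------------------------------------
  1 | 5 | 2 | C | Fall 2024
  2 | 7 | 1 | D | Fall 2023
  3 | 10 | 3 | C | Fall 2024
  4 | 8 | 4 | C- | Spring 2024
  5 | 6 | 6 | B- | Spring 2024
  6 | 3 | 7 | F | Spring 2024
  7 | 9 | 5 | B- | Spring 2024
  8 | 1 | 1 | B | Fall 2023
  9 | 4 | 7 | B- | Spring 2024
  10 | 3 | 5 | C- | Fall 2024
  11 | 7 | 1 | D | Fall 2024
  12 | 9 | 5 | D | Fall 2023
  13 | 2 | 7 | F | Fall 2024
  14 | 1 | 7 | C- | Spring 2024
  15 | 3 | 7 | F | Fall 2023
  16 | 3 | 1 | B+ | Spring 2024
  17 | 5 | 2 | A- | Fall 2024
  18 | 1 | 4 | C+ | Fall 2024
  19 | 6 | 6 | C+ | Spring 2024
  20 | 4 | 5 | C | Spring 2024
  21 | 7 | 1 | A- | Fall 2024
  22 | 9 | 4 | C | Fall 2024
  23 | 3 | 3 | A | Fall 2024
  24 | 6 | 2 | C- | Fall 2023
SELECT name, credits FROM courses WHERE credits < (SELECT MAX(credits) FROM courses)

Execution result:
name | credits
Databases 301 | 3
Chemistry 101 | 3
Biology 201 | 3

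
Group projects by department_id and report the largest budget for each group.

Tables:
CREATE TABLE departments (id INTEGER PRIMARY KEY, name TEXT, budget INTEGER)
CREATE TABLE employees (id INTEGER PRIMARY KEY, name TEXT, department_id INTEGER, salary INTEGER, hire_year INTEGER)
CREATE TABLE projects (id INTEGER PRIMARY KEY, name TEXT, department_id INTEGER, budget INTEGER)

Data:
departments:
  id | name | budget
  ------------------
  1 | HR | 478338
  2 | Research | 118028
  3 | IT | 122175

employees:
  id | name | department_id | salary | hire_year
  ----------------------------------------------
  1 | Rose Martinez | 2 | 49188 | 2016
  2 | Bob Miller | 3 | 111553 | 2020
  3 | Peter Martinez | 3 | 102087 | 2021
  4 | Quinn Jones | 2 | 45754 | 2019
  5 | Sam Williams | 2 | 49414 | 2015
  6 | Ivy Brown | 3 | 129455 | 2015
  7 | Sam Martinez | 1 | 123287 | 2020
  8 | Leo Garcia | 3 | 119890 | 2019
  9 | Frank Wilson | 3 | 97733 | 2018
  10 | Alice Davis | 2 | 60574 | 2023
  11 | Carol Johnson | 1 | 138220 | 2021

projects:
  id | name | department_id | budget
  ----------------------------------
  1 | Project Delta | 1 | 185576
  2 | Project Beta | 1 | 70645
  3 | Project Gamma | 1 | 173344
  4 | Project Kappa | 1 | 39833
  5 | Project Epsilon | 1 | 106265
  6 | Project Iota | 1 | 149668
SELECT department_id, MAX(budget) AS max_budget FROM projects GROUP BY department_id

Execution result:
department_id | max_budget
1 | 185576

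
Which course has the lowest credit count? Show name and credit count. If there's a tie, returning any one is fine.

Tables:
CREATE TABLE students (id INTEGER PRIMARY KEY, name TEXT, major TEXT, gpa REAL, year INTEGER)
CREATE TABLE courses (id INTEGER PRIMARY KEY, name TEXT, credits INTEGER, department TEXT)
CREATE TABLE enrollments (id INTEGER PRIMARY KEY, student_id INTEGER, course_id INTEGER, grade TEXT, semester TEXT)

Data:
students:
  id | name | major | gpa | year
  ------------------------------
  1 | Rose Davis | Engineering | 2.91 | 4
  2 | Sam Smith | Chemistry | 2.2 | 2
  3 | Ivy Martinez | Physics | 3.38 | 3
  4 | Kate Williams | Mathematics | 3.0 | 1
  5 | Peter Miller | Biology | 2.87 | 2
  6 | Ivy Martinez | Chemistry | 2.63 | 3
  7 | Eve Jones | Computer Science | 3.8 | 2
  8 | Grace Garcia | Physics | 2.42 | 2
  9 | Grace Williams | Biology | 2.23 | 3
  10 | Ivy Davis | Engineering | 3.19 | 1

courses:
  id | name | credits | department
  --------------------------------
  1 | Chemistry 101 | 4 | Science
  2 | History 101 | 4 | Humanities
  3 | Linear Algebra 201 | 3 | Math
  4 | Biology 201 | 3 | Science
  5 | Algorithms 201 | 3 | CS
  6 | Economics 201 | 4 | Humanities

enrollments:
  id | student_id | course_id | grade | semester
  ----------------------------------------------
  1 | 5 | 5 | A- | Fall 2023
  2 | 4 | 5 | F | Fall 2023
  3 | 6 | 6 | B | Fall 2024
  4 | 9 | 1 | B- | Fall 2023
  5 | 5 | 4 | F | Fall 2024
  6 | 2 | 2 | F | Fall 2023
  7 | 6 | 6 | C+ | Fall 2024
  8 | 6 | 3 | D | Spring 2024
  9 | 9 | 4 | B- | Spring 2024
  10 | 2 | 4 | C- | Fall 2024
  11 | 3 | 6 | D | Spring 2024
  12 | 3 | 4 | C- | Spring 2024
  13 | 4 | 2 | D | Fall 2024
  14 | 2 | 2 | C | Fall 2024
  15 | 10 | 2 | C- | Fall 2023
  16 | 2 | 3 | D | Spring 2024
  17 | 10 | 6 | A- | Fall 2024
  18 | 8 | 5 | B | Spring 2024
SELECT name, credits FROM courses ORDER BY credits ASC LIMIT 1

Execution result:
name | credits
Linear Algebra 201 | 3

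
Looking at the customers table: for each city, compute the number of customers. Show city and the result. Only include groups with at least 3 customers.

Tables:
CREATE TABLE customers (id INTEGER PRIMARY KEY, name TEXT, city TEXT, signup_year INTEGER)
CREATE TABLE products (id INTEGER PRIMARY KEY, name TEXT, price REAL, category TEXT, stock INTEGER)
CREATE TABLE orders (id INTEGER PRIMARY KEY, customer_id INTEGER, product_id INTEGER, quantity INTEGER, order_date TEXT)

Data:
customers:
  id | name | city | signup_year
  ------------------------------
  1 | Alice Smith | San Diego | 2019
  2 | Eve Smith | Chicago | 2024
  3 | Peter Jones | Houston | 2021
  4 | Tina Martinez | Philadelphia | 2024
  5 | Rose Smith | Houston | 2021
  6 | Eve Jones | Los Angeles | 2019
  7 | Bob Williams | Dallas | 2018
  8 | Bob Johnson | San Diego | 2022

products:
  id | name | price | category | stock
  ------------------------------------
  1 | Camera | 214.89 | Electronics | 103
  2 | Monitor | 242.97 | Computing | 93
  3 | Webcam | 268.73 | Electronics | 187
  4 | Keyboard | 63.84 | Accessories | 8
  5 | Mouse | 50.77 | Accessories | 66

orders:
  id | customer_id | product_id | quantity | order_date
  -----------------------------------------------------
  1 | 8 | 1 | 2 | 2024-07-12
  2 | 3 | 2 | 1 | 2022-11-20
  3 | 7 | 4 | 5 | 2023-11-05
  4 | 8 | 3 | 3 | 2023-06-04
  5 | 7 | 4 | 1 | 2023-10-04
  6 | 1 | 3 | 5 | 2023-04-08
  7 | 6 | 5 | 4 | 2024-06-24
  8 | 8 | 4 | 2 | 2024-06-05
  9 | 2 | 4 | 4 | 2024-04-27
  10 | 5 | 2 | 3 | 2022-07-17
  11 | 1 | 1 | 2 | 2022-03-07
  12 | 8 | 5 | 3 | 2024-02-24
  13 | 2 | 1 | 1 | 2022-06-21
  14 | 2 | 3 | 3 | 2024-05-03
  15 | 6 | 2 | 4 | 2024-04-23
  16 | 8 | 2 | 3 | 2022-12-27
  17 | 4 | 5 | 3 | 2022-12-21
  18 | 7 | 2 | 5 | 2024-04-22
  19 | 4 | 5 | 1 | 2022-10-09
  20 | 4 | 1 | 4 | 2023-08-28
SELECT city, COUNT(*) AS n FROM customers GROUP BY city HAVING COUNT(*) >= 3

Execution result:
(no rows)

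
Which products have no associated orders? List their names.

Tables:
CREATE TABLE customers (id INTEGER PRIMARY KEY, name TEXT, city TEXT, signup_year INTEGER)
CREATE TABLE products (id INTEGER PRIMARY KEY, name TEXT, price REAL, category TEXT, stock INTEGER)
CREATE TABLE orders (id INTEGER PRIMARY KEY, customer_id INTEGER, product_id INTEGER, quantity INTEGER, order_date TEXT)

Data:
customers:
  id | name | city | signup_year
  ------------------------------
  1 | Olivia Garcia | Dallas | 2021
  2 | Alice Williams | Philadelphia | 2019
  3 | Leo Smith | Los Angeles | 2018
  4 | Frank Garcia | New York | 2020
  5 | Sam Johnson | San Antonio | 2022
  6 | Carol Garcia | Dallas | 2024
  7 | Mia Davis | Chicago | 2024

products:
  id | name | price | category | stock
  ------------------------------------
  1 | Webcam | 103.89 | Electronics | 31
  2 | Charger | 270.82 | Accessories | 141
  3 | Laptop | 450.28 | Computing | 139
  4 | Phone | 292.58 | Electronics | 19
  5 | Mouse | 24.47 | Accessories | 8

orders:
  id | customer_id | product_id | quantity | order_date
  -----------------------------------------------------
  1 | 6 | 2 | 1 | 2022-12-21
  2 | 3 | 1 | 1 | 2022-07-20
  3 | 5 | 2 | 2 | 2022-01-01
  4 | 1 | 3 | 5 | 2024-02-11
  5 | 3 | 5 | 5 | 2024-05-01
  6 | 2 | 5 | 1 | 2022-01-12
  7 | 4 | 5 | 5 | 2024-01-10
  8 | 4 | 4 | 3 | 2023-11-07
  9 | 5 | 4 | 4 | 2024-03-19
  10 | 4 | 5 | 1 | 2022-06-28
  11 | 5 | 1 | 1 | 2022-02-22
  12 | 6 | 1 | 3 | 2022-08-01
SELECT p.name FROM products p LEFT JOIN orders c ON c.product_id = p.id WHERE c.id IS NULL

Execution result:
(no rows)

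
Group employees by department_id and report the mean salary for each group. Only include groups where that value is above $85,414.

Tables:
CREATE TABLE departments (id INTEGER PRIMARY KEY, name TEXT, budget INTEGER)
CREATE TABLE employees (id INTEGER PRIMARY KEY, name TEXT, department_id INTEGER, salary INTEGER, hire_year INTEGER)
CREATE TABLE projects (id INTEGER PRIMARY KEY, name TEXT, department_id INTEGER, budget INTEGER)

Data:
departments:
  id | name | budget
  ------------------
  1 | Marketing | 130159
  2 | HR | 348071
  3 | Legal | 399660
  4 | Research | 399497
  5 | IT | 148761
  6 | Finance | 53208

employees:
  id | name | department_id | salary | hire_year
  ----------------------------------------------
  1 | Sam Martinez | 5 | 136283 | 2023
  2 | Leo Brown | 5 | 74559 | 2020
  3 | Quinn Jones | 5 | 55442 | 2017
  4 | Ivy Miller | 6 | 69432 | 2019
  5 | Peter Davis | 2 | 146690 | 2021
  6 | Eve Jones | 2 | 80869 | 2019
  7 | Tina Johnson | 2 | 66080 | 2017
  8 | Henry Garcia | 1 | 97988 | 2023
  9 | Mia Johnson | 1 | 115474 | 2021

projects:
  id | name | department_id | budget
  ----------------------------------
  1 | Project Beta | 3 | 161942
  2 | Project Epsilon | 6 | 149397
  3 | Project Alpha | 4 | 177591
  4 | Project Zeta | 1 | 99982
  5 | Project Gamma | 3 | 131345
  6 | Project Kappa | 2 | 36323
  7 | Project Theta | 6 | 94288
SELECT department_id, AVG(salary) AS avg_salary FROM employees GROUP BY department_id HAVING AVG(salary) > 85414

Execution result:
department_id | avg_salary
1 | 106731.00
2 | 97879.67
5 | 88761.33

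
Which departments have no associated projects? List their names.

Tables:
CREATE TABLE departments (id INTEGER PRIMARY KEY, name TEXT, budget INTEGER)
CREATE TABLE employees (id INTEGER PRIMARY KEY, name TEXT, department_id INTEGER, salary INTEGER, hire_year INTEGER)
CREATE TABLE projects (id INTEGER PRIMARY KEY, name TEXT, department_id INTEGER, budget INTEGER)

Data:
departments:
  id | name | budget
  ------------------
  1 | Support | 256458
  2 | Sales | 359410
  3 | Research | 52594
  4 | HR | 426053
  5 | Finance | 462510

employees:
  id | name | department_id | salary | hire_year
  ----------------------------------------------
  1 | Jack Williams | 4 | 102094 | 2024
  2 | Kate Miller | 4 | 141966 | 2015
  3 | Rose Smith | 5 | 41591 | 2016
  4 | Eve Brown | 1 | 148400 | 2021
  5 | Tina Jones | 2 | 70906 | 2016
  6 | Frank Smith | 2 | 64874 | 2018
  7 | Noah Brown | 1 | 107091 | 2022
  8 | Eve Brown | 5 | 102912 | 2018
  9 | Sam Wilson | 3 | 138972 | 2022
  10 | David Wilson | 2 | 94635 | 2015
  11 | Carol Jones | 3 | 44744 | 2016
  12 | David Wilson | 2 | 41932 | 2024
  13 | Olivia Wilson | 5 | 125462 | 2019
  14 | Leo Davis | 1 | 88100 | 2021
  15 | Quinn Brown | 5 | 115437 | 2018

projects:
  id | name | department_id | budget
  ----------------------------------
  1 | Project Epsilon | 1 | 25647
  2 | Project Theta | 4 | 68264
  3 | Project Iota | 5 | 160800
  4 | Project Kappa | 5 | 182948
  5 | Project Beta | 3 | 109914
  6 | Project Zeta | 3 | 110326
SELECT p.name FROM departments p LEFT JOIN projects c ON c.department_id = p.id WHERE c.id IS NULL

Execution result:
Sales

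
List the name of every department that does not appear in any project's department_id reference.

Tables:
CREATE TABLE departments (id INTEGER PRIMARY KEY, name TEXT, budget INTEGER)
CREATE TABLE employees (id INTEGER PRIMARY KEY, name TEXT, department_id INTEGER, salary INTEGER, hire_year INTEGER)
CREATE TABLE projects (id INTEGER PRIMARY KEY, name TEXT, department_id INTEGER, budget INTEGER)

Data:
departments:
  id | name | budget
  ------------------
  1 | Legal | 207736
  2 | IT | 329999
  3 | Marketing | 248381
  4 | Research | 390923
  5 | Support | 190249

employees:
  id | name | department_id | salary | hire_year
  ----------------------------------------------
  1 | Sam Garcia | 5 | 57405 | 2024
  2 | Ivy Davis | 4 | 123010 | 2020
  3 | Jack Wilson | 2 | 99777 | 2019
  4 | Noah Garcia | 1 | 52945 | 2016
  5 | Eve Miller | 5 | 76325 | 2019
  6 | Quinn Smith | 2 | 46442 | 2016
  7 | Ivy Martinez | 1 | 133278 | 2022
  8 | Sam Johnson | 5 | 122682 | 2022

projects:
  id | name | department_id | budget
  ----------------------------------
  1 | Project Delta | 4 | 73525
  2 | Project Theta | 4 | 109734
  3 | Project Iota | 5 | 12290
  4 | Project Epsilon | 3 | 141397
SELECT p.name FROM departments p LEFT JOIN projects c ON c.department_id = p.id WHERE c.id IS NULL

Execution result:
name
Legal
IT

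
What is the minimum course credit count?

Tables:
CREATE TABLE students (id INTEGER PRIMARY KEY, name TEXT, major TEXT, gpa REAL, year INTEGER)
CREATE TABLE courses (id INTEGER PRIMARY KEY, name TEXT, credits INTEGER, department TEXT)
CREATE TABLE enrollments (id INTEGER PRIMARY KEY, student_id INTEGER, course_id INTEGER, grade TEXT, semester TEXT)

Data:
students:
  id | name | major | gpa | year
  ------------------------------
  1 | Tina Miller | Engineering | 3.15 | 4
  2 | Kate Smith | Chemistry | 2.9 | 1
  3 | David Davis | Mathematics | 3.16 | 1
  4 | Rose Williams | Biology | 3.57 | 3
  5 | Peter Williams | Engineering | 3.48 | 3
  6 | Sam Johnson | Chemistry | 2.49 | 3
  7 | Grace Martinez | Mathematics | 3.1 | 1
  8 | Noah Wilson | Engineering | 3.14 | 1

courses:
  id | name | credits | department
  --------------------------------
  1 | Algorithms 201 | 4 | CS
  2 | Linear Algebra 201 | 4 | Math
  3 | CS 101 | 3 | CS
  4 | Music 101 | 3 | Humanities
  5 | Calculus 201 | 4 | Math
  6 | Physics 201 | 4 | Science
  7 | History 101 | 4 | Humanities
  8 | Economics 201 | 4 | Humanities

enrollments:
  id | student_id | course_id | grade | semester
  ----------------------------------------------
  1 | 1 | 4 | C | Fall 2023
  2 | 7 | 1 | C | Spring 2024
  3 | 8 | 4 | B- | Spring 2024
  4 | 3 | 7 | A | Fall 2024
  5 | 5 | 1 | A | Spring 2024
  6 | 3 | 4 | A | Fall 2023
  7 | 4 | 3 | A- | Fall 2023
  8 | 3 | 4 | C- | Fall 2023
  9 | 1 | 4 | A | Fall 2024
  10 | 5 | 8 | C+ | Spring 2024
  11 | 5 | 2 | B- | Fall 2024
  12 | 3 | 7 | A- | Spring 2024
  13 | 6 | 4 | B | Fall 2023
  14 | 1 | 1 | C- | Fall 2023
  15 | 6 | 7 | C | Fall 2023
SELECT MIN(credits) FROM courses

Execution result:
3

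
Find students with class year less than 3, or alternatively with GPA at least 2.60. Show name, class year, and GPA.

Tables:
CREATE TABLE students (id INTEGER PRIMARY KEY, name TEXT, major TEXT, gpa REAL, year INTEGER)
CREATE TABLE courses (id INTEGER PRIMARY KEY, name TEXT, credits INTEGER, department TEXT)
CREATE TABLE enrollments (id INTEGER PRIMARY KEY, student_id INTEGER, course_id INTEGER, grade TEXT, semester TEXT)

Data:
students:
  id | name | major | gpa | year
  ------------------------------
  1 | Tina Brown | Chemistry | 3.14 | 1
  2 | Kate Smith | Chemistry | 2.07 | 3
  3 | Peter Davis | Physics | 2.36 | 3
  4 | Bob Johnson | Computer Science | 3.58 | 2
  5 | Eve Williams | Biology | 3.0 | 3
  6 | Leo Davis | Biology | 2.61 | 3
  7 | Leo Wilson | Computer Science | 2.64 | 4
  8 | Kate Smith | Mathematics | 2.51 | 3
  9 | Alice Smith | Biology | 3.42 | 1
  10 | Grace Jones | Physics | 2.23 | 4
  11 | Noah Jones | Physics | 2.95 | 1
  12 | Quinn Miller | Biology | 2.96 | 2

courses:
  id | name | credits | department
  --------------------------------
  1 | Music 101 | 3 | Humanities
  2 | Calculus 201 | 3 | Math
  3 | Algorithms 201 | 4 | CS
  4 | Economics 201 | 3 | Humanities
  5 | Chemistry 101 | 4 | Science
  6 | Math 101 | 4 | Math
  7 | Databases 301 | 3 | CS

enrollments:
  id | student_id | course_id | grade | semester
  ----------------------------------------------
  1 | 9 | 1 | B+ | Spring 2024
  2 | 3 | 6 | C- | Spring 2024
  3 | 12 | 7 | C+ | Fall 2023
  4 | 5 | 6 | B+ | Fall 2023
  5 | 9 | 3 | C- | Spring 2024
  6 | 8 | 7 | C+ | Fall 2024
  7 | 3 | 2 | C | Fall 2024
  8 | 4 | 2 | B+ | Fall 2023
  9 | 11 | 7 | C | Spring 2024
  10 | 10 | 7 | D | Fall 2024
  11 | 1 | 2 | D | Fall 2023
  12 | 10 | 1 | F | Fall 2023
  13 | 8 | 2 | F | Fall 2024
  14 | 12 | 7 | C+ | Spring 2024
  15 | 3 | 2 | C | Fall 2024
SELECT name, year, gpa FROM students WHERE year < 3 OR gpa >= 2.6

Execution result:
name | year | gpa
Tina Brown | 1 | 3.14
Bob Johnson | 2 | 3.58
Eve Williams | 3 | 3.00
Leo Davis | 3 | 2.61
Leo Wilson | 4 | 2.64
Alice Smith | 1 | 3.42
Noah Jones | 1 | 2.95
Quinn Miller | 2 | 2.96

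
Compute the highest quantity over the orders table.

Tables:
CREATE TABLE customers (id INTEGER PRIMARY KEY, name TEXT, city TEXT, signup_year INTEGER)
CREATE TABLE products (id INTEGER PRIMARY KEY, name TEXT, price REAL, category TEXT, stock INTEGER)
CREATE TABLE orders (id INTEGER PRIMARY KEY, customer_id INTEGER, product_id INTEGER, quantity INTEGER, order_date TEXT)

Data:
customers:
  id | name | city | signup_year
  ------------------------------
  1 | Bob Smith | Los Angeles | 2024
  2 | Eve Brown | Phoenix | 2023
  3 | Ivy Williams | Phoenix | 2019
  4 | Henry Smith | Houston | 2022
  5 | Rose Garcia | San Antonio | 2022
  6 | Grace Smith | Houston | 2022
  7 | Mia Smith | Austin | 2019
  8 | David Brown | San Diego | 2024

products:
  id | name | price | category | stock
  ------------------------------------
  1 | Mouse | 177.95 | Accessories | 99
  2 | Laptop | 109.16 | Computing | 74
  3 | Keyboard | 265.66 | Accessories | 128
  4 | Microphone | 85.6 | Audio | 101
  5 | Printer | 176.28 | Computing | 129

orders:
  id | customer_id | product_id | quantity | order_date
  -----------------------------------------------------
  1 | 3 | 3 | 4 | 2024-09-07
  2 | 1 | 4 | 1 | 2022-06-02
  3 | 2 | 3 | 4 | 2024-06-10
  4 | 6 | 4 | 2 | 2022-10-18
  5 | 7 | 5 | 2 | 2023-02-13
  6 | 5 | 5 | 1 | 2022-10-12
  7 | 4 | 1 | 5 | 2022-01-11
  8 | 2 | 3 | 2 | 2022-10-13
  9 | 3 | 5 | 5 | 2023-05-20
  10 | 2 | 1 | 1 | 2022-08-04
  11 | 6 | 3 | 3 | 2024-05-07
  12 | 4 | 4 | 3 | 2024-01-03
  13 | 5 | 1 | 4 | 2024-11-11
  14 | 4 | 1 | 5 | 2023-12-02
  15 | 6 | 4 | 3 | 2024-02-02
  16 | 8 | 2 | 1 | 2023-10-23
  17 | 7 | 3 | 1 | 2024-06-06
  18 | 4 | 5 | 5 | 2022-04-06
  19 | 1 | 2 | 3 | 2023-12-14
SELECT MAX(quantity) FROM orders

Execution result:
5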